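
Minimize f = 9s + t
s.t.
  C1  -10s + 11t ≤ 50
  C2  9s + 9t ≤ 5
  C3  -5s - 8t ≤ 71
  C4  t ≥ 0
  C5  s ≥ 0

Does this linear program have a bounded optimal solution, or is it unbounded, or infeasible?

bounded optimum

Extreme points and f = 9s + t:
  (5/9, 0) → f = 5
  (0, 5/9) → f = 5/9
  (0, 0) → f = 0
The feasible region has finitely many vertices and no improving ray; the minimum is 0 at (0, 0).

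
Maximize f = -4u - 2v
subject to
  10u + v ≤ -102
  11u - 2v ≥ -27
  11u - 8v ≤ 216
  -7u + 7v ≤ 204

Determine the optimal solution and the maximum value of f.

u = -108/11, v = -81/2, maximum f = 1323/11

Corner points and f = -4u - 2v:
  (-231/31, -852/31) → f = 2628/31
  (-600/91, -3282/91) → f = 8964/91
  (-108/11, -81/2) → f = 1323/11

The binding constraints are 11u - 2v = -27 and 11u - 8v = 216.
Solving simultaneously gives u = -108/11, v = -81/2.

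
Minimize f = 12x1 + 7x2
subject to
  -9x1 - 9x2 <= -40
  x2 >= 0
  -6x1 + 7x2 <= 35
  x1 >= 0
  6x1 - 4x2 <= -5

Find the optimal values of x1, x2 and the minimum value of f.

x1 = 0, x2 = 40/9, minimum f = 280/9

Extreme points and f = 12x1 + 7x2:
  (0, 40/9) → f = 280/9
  (23/18, 19/6) → f = 75/2
  (0, 5) → f = 35
  (35/6, 10) → f = 140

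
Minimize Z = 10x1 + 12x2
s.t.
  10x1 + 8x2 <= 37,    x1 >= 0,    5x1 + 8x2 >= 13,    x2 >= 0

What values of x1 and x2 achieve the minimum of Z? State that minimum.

Vertices and Z = 10x1 + 12x2:
  (0, 37/8) → Z = 111/2
  (37/10, 0) → Z = 37
  (0, 13/8) → Z = 39/2
  (13/5, 0) → Z = 26

x1 = 0, x2 = 13/8, minimum Z = 39/2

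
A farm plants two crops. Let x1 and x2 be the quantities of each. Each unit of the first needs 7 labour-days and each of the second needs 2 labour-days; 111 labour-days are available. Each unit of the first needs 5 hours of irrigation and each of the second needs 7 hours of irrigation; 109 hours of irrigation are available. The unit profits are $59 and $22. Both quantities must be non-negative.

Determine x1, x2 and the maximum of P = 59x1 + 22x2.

The binding constraints are 7x1 + 2x2 = 111 and 5x1 + 7x2 = 109.
Solving simultaneously gives x1 = 43/3, x2 = 16/3.

x1 = 43/3, x2 = 16/3, maximum P = 963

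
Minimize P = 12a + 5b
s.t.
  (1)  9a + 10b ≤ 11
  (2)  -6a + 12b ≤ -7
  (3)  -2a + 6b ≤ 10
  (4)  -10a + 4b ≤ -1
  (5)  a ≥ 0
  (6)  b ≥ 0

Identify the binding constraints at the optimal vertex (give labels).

(2) and (6)

Vertices and P = 12a + 5b:
  (101/84, 1/56) → P = 813/56
  (11/9, 0) → P = 44/3
  (7/6, 0) → P = 14

The minimum is at (7/6, 0). Substituting into each constraint, equality holds for (2) and (6); the remaining constraints have slack.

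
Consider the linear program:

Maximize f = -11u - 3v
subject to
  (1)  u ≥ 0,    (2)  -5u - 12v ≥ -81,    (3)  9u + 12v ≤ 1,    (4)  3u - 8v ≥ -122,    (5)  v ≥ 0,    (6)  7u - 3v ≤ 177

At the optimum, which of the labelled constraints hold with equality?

Feasible corners and f = -11u - 3v:
  (0, 1/12) → f = -1/4
  (0, 0) → f = 0
  (1/9, 0) → f = -11/9

The maximum is at (0, 0). Substituting into each constraint, equality holds for (1) and (5); the remaining constraints have slack.

(1) and (5)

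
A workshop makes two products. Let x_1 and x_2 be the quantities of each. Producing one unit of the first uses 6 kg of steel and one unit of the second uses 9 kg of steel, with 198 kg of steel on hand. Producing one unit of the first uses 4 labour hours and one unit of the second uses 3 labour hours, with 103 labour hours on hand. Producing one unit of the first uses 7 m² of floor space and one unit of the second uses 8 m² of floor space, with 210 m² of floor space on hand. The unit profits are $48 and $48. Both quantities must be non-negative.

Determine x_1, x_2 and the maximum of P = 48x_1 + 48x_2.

x_1 = 37/2, x_2 = 29/3, maximum P = 1352

Vertices and P = 48x_1 + 48x_2:
  (0, 0) → P = 0
  (0, 22) → P = 1056
  (103/4, 0) → P = 1236
  (37/2, 29/3) → P = 1352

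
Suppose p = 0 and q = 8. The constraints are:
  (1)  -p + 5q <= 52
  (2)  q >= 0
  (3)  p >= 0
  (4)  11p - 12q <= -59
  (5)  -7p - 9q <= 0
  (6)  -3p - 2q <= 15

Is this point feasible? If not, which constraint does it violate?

(1): 40 ≤ 52 ✓
(2): 8 ≥ 0 ✓
(3): 0 ≥ 0 ✓
(4): -96 ≤ -59 ✓
(5): -72 ≤ 0 ✓
(6): -16 ≤ 15 ✓

feasible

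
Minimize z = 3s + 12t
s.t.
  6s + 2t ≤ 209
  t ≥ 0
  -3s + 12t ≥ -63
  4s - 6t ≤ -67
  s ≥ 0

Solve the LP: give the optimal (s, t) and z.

s = 0, t = 67/6, minimum z = 134

Extreme points and z = 3s + 12t:
  (280/11, 619/22) → z = 414
  (0, 209/2) → z = 1254
  (0, 67/6) → z = 134

The optimum lies where 4s - 6t = -67 and s = 0.
Solving simultaneously gives s = 0, t = 67/6.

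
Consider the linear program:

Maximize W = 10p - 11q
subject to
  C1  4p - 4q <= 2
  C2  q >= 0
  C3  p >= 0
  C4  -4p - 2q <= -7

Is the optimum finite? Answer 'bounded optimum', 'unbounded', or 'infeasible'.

Corner points and W = 10p - 11q:
  (4/3, 5/6) → W = 25/6
  (0, 7/2) → W = -77/2
The feasible region has finitely many vertices and no improving ray; the maximum is 25/6 at (4/3, 5/6).

bounded optimum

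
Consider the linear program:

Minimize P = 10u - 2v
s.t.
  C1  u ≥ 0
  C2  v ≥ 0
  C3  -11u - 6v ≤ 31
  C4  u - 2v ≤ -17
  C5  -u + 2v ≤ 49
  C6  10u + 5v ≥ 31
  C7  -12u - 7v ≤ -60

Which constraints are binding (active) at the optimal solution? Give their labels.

Corner points and P = 10u - 2v:
  (0, 49/2) → P = -49
  (0, 60/7) → P = -120/7
  (1/31, 264/31) → P = -518/31
The feasible region is unbounded (it extends along (2, 1)), but P strictly increases along every unbounded feasible direction, so there is no improving ray and the minimum is attained at a vertex.

The minimum is at (0, 49/2). Substituting into each constraint, equality holds for C1 and C5; the remaining constraints have slack.

C1 and C5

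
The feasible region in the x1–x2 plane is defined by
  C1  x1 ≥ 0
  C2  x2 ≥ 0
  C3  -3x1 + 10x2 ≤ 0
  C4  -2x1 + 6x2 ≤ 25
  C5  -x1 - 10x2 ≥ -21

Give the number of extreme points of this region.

3

The feasible vertices (each the meet of two boundaries and inside every other half-plane) are:
  (0, 0)
  (21, 0)
  (21/4, 63/40)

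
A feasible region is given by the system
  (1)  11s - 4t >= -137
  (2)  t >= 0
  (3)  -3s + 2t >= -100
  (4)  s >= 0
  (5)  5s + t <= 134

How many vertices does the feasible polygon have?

Pairwise boundary intersections that survive every other constraint:
  (0, 137/4)
  (399/31, 2159/31)
  (0, 0)
  (134/5, 0)

4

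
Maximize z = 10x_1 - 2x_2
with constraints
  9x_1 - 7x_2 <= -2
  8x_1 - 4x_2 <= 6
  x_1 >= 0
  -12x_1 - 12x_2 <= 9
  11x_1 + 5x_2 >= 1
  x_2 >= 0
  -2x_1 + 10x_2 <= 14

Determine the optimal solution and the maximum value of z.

At the optimal vertex, 9x_1 - 7x_2 = -2 and -2x_1 + 10x_2 = 14.
Solving simultaneously gives x_1 = 39/38, x_2 = 61/38.

x_1 = 39/38, x_2 = 61/38, maximum z = 134/19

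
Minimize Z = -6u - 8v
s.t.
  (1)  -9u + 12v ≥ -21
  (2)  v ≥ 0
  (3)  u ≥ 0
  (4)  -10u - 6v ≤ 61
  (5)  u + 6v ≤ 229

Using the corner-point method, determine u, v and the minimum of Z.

u = 479/11, v = 340/11, minimum Z = -5594/11

Extreme points and Z = -6u - 8v:
  (7/3, 0) → Z = -14
  (479/11, 340/11) → Z = -5594/11
  (0, 0) → Z = 0
  (0, 229/6) → Z = -916/3

At the optimal vertex, -9u + 12v = -21 and u + 6v = 229.
Solving simultaneously gives u = 479/11, v = 340/11.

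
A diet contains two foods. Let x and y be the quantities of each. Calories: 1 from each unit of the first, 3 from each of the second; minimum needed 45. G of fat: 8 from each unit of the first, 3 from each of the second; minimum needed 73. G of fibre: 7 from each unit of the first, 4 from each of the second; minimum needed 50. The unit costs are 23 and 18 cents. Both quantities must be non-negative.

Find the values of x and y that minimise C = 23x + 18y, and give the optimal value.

x = 4, y = 41/3, minimum C = 338

Feasible corners and C = 23x + 18y:
  (0, 73/3) → C = 438
  (45, 0) → C = 1035
  (4, 41/3) → C = 338
The feasible region is unbounded (it extends along (0, 1), (1, 0)), but C strictly increases along every unbounded feasible direction, so there is no improving ray and the minimum is attained at a vertex.

At the optimal vertex, x + 3y = 45 and 8x + 3y = 73.
Solving simultaneously gives x = 4, y = 41/3.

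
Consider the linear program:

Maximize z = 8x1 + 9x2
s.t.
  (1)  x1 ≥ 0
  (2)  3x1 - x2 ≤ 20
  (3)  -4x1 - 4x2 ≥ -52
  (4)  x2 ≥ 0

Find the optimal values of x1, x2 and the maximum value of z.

x1 = 0, x2 = 13, maximum z = 117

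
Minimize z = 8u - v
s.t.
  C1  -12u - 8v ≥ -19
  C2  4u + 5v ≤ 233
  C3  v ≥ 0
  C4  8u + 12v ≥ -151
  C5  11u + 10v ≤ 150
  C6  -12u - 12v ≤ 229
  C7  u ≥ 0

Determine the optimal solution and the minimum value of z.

u = 0, v = 19/8, minimum z = -19/8

Extreme points and z = 8u - v:
  (19/12, 0) → z = 38/3
  (0, 19/8) → z = -19/8
  (0, 0) → z = 0

At the optimal vertex, -12u - 8v = -19 and u = 0.
Solving simultaneously gives u = 0, v = 19/8.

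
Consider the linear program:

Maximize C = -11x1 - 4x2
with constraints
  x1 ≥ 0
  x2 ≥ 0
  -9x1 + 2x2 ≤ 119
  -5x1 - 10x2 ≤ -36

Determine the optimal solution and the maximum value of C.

x1 = 0, x2 = 18/5, maximum C = -72/5

Vertices and C = -11x1 - 4x2:
  (0, 119/2) → C = -238
  (0, 18/5) → C = -72/5
  (36/5, 0) → C = -396/5
The feasible region is unbounded (it extends along (2, 9), (1, 0)), but C strictly decreases along every unbounded feasible direction, so there is no improving ray and the maximum is attained at a vertex.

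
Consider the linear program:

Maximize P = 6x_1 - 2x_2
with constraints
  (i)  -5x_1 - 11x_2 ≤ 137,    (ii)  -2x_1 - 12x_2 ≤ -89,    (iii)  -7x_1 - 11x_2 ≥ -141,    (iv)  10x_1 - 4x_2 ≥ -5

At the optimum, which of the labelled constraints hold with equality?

Corner points and P = 6x_1 - 2x_2:
  (23/2, 11/2) → P = 58
  (37/16, 225/32) → P = -3/16
  (509/138, 1445/138) → P = 82/69

The maximum is at (23/2, 11/2). Substituting into each constraint, equality holds for (ii) and (iii); the remaining constraints have slack.

(ii) and (iii)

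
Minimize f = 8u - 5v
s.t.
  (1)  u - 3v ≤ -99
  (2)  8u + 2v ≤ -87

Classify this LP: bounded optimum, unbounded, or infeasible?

unbounded

From the feasible point (-459/26, 705/26), moving in the direction (-3, -1) keeps every constraint satisfied while f decreases without bound.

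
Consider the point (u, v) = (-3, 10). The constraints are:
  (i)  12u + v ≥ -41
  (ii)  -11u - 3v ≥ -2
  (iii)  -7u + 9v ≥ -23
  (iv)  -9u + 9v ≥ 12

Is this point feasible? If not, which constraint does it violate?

(i): -26 ≥ -41 ✓
(ii): 3 ≥ -2 ✓
(iii): 111 ≥ -23 ✓
(iv): 117 ≥ 12 ✓

feasible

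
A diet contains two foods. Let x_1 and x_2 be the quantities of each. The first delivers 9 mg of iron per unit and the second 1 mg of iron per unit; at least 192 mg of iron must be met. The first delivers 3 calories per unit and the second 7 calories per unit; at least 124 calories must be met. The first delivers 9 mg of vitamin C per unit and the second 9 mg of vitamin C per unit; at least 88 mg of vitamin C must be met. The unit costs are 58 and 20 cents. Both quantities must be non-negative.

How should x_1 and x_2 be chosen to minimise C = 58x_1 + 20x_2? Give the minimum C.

x_1 = 61/3, x_2 = 9, minimum C = 4078/3

Feasible corners and C = 58x_1 + 20x_2:
  (0, 192) → C = 3840
  (124/3, 0) → C = 7192/3
  (61/3, 9) → C = 4078/3
The feasible region is unbounded (it extends along (0, 1), (1, 0)), but C strictly increases along every unbounded feasible direction, so there is no improving ray and the minimum is attained at a vertex.

The binding constraints are 9x_1 + x_2 = 192 and 3x_1 + 7x_2 = 124.
Solving simultaneously gives x_1 = 61/3, x_2 = 9.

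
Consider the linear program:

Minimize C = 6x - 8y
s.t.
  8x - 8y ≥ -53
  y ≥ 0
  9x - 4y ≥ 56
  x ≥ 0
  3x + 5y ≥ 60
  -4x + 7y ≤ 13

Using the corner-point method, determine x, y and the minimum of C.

Vertices and C = 6x - 8y:
  (20, 0) → C = 120
  (520/57, 124/19) → C = 48/19
  (444/47, 341/47) → C = -64/47
The feasible region is unbounded (it extends along (7, 4), (1, 0)), but C strictly increases along every unbounded feasible direction, so there is no improving ray and the minimum is attained at a vertex.

x = 444/47, y = 341/47, minimum C = -64/47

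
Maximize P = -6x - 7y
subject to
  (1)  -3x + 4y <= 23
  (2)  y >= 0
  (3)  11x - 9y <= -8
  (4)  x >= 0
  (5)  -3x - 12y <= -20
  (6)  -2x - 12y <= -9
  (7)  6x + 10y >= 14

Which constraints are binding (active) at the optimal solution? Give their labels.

Vertices and P = -6x - 7y:
  (175/17, 229/17) → P = -2653/17
  (0, 23/4) → P = -161/4
  (28/53, 244/159) → P = -2212/159
  (0, 5/3) → P = -35/3

The maximum is at (0, 5/3). Substituting into each constraint, equality holds for (4) and (5); the remaining constraints have slack.

(4) and (5)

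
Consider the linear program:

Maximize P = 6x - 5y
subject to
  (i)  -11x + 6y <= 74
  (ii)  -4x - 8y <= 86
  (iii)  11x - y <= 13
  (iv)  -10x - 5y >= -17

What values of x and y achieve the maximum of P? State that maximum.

x = 9/46, y = -499/46, maximum P = 2549/46

Vertices and P = 6x - 5y:
  (-277/28, -325/56) → P = -1699/56
  (-268/115, 927/115) → P = -6243/115
  (9/46, -499/46) → P = 2549/46
  (82/65, 57/65) → P = 207/65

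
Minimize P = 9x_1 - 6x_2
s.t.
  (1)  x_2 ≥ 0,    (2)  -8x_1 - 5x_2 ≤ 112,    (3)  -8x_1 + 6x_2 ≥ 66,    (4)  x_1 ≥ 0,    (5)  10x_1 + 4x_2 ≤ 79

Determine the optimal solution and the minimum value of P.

The optimum lies where x_1 = 0 and 10x_1 + 4x_2 = 79.
Solving simultaneously gives x_1 = 0, x_2 = 79/4.

x_1 = 0, x_2 = 79/4, minimum P = -237/2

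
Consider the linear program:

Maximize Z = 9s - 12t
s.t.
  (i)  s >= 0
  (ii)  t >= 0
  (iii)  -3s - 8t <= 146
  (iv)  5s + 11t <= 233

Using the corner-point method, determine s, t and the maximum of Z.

s = 233/5, t = 0, maximum Z = 2097/5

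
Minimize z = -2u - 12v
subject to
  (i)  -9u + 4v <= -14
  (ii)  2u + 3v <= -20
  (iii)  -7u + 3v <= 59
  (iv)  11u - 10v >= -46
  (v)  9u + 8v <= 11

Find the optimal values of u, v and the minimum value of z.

u = -38/35, v = -208/35, minimum z = 2572/35

Feasible corners and z = -2u - 12v:
  (-38/35, -208/35) → z = 2572/35
  (-278, -629) → z = 8104
  (193/11, -202/11) → z = 2038/11
The feasible region is unbounded (it extends along (8, -9), (-3, -7)), but z strictly increases along every unbounded feasible direction, so there is no improving ray and the minimum is attained at a vertex.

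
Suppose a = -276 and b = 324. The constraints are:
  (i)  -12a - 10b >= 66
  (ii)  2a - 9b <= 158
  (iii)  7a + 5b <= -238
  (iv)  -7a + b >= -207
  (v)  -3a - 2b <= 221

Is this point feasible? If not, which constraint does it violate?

feasible

(i): 72 ≥ 66 ✓
(ii): -3468 ≤ 158 ✓
(iii): -312 ≤ -238 ✓
(iv): 2256 ≥ -207 ✓
(v): 180 ≤ 221 ✓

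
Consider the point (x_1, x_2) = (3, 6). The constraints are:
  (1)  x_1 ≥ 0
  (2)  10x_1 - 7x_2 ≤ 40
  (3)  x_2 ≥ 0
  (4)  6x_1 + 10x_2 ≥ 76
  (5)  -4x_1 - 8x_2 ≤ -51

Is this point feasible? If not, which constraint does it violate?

(1): 3 ≥ 0 ✓
(2): -12 ≤ 40 ✓
(3): 6 ≥ 0 ✓
(4): 78 ≥ 76 ✓
(5): -60 ≤ -51 ✓

feasible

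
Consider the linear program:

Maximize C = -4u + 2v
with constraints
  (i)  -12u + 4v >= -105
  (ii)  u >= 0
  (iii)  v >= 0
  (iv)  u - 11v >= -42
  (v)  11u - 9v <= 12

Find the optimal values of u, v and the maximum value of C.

Extreme points and C = -4u + 2v:
  (0, 0) → C = 0
  (0, 42/11) → C = 84/11
  (12/11, 0) → C = -48/11
  (255/56, 237/56) → C = -39/4

u = 0, v = 42/11, maximum C = 84/11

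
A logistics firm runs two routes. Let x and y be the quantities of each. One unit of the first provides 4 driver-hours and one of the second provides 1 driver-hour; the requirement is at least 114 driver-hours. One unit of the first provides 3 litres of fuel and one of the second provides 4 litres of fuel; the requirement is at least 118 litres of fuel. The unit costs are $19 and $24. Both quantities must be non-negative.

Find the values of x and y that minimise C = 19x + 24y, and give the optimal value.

x = 26, y = 10, minimum C = 734

Feasible corners and C = 19x + 24y:
  (0, 114) → C = 2736
  (118/3, 0) → C = 2242/3
  (26, 10) → C = 734
The feasible region is unbounded (it extends along (0, 1), (1, 0)), but C strictly increases along every unbounded feasible direction, so there is no improving ray and the minimum is attained at a vertex.

The optimum lies where 4x + y = 114 and 3x + 4y = 118.
Solving simultaneously gives x = 26, y = 10.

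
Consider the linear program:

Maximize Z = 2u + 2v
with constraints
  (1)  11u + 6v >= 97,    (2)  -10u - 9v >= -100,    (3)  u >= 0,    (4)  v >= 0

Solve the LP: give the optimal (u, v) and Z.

u = 7, v = 10/3, maximum Z = 62/3

Vertices and Z = 2u + 2v:
  (7, 10/3) → Z = 62/3
  (97/11, 0) → Z = 194/11
  (10, 0) → Z = 20

The binding constraints are 11u + 6v = 97 and -10u - 9v = -100.
Solving simultaneously gives u = 7, v = 10/3.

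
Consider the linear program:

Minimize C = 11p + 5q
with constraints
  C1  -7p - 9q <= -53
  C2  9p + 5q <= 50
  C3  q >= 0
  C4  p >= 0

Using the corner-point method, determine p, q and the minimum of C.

Vertices and C = 11p + 5q:
  (185/46, 127/46) → C = 1335/23
  (0, 53/9) → C = 265/9
  (0, 10) → C = 50

At the optimal vertex, -7p - 9q = -53 and p = 0.
Solving simultaneously gives p = 0, q = 53/9.

p = 0, q = 53/9, minimum C = 265/9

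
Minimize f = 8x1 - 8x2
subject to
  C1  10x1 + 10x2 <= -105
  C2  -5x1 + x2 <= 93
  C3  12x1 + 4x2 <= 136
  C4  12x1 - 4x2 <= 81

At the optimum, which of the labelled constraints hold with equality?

C1 and C2

Extreme points and f = 8x1 - 8x2:
  (-69/4, 27/4) → f = -192
  (39/16, -207/16) → f = 123
  (-453/8, -1521/8) → f = 1068

The minimum is at (-69/4, 27/4). Substituting into each constraint, equality holds for C1 and C2; the remaining constraints have slack.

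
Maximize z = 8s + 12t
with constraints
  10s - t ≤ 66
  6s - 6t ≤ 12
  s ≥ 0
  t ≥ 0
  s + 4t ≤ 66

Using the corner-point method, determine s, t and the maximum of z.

Corner points and z = 8s + 12t:
  (64/9, 46/9) → z = 1064/9
  (330/41, 594/41) → z = 9768/41
  (2, 0) → z = 16
  (0, 0) → z = 0
  (0, 33/2) → z = 198

The optimum lies where 10s - t = 66 and s + 4t = 66.
Solving simultaneously gives s = 330/41, t = 594/41.

s = 330/41, t = 594/41, maximum z = 9768/41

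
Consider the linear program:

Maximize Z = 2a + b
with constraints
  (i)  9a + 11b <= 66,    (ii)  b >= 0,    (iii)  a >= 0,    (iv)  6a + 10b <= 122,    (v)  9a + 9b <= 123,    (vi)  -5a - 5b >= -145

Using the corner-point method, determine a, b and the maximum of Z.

a = 22/3, b = 0, maximum Z = 44/3

The binding constraints are 9a + 11b = 66 and b = 0.
Solving simultaneously gives a = 22/3, b = 0.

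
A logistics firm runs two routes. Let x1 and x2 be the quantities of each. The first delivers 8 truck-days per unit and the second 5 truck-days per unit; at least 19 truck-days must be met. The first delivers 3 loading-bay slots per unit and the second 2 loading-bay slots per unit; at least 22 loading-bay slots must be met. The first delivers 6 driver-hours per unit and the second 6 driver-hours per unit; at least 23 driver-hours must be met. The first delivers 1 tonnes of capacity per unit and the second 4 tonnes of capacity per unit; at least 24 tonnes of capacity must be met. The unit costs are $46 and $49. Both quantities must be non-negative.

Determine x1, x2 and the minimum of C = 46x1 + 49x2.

The feasible region is unbounded (it extends along (0, 1), (1, 0)), but C strictly increases along every unbounded feasible direction, so there is no improving ray and the minimum is attained at a vertex.

The optimum lies where 3x1 + 2x2 = 22 and x1 + 4x2 = 24.
Solving simultaneously gives x1 = 4, x2 = 5.

x1 = 4, x2 = 5, minimum C = 429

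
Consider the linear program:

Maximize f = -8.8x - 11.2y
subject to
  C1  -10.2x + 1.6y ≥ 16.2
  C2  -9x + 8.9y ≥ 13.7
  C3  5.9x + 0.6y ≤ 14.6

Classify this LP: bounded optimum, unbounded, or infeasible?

unbounded

From the feasible point (-6113/3819, -101/1273), moving in the direction (-8.9, -9) keeps every constraint satisfied while f increases without bound.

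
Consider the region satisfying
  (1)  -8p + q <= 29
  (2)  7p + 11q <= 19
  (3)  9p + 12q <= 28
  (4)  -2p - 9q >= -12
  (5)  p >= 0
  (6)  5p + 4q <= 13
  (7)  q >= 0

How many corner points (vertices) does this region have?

Of the 21 pairwise boundary intersections, those satisfying every inequality are:
  (39/41, 46/41)
  (67/27, 4/27)
  (0, 4/3)
  (0, 0)
  (13/5, 0)

5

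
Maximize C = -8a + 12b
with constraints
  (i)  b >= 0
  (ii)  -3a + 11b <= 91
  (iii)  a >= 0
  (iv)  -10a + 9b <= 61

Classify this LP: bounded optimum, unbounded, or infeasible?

bounded optimum

Feasible corners and C = -8a + 12b:
  (0, 0) → C = 0
  (148/83, 727/83) → C = 7540/83
  (0, 61/9) → C = 244/3
The feasible region has finitely many vertices and no improving ray; the maximum is 7540/83 at (148/83, 727/83).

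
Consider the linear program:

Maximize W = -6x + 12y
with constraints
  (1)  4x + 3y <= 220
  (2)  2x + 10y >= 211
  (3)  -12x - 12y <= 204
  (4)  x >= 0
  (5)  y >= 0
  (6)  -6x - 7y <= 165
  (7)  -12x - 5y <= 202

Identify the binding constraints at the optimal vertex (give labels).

Corner points and W = -6x + 12y:
  (1567/34, 202/17) → W = -2277/17
  (0, 220/3) → W = 880
  (0, 211/10) → W = 1266/5

The maximum is at (0, 220/3). Substituting into each constraint, equality holds for (1) and (4); the remaining constraints have slack.

(1) and (4)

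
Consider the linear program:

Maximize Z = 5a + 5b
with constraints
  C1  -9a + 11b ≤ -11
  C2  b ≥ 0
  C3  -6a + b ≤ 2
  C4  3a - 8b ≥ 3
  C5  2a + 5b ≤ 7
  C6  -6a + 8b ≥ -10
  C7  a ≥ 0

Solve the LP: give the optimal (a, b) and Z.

Extreme points and Z = 5a + 5b:
  (11/9, 0) → Z = 55/9
  (55/39, 2/13) → Z = 305/39
  (5/3, 0) → Z = 25/3
  (71/31, 15/31) → Z = 430/31
  (53/23, 11/23) → Z = 320/23

a = 53/23, b = 11/23, maximum Z = 320/23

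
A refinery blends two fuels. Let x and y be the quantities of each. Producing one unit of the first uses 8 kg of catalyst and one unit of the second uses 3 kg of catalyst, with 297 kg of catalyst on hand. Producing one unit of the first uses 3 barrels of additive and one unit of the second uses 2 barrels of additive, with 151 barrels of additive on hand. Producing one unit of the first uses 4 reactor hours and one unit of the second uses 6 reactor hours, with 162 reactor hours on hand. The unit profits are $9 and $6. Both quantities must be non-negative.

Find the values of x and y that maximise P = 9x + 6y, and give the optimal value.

x = 36, y = 3, maximum P = 342

The binding constraints are 8x + 3y = 297 and 4x + 6y = 162.
Solving simultaneously gives x = 36, y = 3.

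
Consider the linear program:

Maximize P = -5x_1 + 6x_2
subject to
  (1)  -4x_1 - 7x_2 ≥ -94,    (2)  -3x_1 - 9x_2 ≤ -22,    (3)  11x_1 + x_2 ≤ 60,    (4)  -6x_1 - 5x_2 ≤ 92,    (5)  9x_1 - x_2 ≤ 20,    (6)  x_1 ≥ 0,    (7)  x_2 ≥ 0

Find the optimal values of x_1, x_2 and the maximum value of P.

Feasible corners and P = -5x_1 + 6x_2:
  (234/67, 766/67) → P = 3426/67
  (0, 94/7) → P = 564/7
  (101/42, 23/14) → P = -13/6
  (0, 22/9) → P = 44/3

The binding constraints are -4x_1 - 7x_2 = -94 and x_1 = 0.
Solving simultaneously gives x_1 = 0, x_2 = 94/7.

x_1 = 0, x_2 = 94/7, maximum P = 564/7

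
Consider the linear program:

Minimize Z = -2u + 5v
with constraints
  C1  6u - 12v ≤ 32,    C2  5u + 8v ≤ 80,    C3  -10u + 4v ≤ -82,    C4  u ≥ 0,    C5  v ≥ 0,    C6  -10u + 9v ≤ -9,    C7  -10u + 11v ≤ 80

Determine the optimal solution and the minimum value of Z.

u = 107/12, v = 43/24, minimum Z = -71/8

Feasible corners and Z = -2u + 5v:
  (304/27, 80/27) → Z = -208/27
  (107/12, 43/24) → Z = -71/8
  (244/25, 39/10) → Z = -1/50

The binding constraints are 6u - 12v = 32 and -10u + 4v = -82.
Solving simultaneously gives u = 107/12, v = 43/24.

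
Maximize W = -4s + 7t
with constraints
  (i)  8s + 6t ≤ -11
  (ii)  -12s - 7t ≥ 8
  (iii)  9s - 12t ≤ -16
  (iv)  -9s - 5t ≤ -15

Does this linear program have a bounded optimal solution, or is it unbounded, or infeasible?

infeasible

The boundaries 8s + 6t = -11 and 9s - 12t = -16 meet at (-38/25, 29/150), but that point violates -9s - 5t ≤ -15. Every candidate vertex is excluded by some other constraint, so the feasible region is empty.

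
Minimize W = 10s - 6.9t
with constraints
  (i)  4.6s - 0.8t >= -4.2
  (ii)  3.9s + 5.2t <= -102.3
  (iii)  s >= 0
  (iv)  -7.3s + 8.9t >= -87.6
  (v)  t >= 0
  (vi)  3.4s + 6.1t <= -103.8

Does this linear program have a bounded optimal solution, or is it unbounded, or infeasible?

infeasible

The boundaries t = 0 and 3.4s + 6.1t = -103.8 meet at (-519/17, 0), but that point violates 4.6s - 0.8t ≥ -4.2. Every candidate vertex is excluded by some other constraint, so the feasible region is empty.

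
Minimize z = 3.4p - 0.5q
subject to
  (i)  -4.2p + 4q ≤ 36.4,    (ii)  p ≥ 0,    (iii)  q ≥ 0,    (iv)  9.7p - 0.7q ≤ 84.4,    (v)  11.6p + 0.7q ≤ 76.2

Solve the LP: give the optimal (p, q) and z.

Vertices and z = 3.4p - 0.5q:
  (0, 91/10) → z = -91/20
  (13966/2467, 37114/2467) → z = 144637/12335
  (0, 0) → z = 0
  (381/58, 0) → z = 6477/290

p = 0, q = 9.1, minimum z = -4.55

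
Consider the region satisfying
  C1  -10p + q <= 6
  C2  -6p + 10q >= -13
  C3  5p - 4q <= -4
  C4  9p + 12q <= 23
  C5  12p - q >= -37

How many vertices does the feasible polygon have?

Of the 10 pairwise boundary intersections, those satisfying every inequality are:
  (-4/7, 2/7)
  (-49/129, 284/129)
  (11/24, 151/96)

3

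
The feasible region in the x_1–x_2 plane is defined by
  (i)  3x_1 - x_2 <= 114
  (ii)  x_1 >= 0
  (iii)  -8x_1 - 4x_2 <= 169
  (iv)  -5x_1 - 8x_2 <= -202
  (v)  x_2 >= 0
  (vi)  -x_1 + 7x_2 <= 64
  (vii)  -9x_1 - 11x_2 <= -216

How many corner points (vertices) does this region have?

The feasible vertices (each the meet of two boundaries and inside every other half-plane) are:
  (1114/29, 36/29)
  (431/10, 153/10)
  (902/43, 522/43)

3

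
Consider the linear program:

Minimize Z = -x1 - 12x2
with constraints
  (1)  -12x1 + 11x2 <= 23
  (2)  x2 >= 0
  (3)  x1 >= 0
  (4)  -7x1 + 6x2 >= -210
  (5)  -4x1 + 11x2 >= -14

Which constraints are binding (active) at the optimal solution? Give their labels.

Vertices and Z = -x1 - 12x2:
  (0, 23/11) → Z = -276/11
  (2448/5, 2681/5) → Z = -6924
  (0, 0) → Z = 0
  (7/2, 0) → Z = -7/2
  (42, 14) → Z = -210

The minimum is at (2448/5, 2681/5). Substituting into each constraint, equality holds for (1) and (4); the remaining constraints have slack.

(1) and (4)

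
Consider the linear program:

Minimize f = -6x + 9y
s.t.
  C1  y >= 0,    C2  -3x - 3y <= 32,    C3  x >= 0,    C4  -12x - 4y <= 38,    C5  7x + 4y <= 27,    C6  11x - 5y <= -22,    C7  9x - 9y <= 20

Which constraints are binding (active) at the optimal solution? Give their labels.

C3 and C6

Corner points and f = -6x + 9y:
  (0, 27/4) → f = 243/4
  (0, 22/5) → f = 198/5
  (47/79, 451/79) → f = 3777/79

The minimum is at (0, 22/5). Substituting into each constraint, equality holds for C3 and C6; the remaining constraints have slack.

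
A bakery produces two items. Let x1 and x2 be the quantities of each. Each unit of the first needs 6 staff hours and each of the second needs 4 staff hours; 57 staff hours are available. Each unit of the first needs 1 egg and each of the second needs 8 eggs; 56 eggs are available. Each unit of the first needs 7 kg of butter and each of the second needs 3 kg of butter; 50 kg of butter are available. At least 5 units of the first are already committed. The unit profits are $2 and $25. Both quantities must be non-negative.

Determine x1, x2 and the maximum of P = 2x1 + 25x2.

x1 = 5, x2 = 5, maximum P = 135

Vertices and P = 2x1 + 25x2:
  (50/7, 0) → P = 100/7
  (5, 0) → P = 10
  (5, 5) → P = 135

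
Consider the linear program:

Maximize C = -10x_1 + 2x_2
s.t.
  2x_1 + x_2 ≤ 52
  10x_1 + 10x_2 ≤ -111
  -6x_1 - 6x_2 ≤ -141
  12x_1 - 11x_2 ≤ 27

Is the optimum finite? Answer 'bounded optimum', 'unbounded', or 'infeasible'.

infeasible

Constraints 10x_1 + 10x_2 ≤ -111 and -6x_1 - 6x_2 ≤ -141 have parallel boundaries but demand opposite sides — no point can satisfy both, so the region is empty.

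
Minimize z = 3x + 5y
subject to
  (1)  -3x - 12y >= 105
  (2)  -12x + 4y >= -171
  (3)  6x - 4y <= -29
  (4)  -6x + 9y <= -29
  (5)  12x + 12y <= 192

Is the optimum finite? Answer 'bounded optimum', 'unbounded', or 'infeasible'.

unbounded

From the feasible point (-377/30, -58/5), moving in the direction (-4, -6) keeps every constraint satisfied while z decreases without bound.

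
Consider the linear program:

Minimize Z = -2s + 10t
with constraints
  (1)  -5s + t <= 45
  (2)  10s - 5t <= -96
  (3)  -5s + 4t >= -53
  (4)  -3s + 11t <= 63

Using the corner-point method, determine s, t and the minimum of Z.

s = -43/5, t = 2, minimum Z = 186/5

Feasible corners and Z = -2s + 10t:
  (-43/5, 2) → Z = 186/5
  (-108/13, 45/13) → Z = 666/13
  (-39/5, 18/5) → Z = 258/5

The binding constraints are -5s + t = 45 and 10s - 5t = -96.
Solving simultaneously gives s = -43/5, t = 2.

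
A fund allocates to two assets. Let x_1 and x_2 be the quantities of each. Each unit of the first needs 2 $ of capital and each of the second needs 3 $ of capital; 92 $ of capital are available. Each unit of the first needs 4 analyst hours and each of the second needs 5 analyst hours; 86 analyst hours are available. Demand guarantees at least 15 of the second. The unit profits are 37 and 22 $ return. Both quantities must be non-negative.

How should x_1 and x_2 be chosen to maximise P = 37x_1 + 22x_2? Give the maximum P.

Feasible corners and P = 37x_1 + 22x_2:
  (0, 86/5) → P = 1892/5
  (0, 15) → P = 330
  (11/4, 15) → P = 1727/4

The optimum lies where 4x_1 + 5x_2 = 86 and x_2 = 15.
Solving simultaneously gives x_1 = 11/4, x_2 = 15.

x_1 = 11/4, x_2 = 15, maximum P = 1727/4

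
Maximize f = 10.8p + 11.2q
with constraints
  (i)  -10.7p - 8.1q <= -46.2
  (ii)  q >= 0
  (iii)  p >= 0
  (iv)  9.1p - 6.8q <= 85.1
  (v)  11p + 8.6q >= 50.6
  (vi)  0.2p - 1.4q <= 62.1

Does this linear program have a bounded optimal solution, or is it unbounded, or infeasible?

unbounded

From the feasible point (851/91, 0), moving in the direction (0, 1) keeps every constraint satisfied while f increases without bound.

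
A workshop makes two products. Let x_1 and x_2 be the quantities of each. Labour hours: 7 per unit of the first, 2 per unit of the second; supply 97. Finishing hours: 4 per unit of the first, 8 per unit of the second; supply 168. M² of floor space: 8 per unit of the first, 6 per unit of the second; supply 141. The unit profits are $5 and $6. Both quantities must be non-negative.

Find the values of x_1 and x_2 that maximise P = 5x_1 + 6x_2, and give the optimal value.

x_1 = 3, x_2 = 39/2, maximum P = 132

Vertices and P = 5x_1 + 6x_2:
  (0, 0) → P = 0
  (0, 21) → P = 126
  (97/7, 0) → P = 485/7
  (150/13, 211/26) → P = 1383/13
  (3, 39/2) → P = 132

The optimum lies where 4x_1 + 8x_2 = 168 and 8x_1 + 6x_2 = 141.
Solving simultaneously gives x_1 = 3, x_2 = 39/2.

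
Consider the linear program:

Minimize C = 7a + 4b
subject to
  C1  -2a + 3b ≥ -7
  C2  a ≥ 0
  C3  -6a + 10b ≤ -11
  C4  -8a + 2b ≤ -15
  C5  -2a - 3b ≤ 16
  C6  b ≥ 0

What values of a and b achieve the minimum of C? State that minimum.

Feasible corners and C = 7a + 4b:
  (37/2, 10) → C = 339/2
  (7/2, 0) → C = 49/2
  (32/17, 1/34) → C = 226/17
  (15/8, 0) → C = 105/8

The binding constraints are -8a + 2b = -15 and b = 0.
Solving simultaneously gives a = 15/8, b = 0.

a = 15/8, b = 0, minimum C = 105/8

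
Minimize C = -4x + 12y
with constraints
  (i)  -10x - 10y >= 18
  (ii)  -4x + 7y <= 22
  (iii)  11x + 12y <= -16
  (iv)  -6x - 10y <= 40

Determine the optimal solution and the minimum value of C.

x = 11/2, y = -73/10, minimum C = -548/5

Vertices and C = -4x + 12y:
  (-173/55, 74/55) → C = 316/11
  (11/2, -73/10) → C = -548/5
  (-250/41, -14/41) → C = 832/41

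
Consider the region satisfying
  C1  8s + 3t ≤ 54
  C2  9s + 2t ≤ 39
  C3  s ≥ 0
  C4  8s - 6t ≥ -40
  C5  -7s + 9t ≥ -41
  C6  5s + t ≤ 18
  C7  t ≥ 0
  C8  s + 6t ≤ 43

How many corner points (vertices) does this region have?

5

Of the 28 pairwise boundary intersections, those satisfying every inequality are:
  (0, 20/3)
  (0, 0)
  (1/3, 64/9)
  (18/5, 0)
  (65/29, 197/29)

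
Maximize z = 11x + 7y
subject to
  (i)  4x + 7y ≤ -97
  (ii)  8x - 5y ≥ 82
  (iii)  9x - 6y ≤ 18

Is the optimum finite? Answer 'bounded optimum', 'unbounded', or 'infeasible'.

infeasible

The boundaries 4x + 7y = -97 and 8x - 5y = 82 meet at (89/76, -276/19), but that point violates 9x - 6y ≤ 18. Every candidate vertex is excluded by some other constraint, so the feasible region is empty.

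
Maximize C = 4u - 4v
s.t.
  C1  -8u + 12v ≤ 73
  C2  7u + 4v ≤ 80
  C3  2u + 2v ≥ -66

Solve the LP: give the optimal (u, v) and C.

Vertices and C = 4u - 4v:
  (167/29, 1151/116) → C = -483/29
  (-469/20, -191/20) → C = -278/5
  (212/3, -311/3) → C = 2092/3

At the optimal vertex, 7u + 4v = 80 and 2u + 2v = -66.
Solving simultaneously gives u = 212/3, v = -311/3.

u = 212/3, v = -311/3, maximum C = 2092/3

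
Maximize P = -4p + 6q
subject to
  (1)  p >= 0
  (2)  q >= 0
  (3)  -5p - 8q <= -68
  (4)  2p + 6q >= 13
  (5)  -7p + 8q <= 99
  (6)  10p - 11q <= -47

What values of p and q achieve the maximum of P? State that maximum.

Extreme points and P = -4p + 6q:
  (0, 17/2) → P = 51
  (0, 99/8) → P = 297/4
  (124/45, 61/9) → P = 1334/45
  (713/3, 661/3) → P = 1114/3

p = 713/3, q = 661/3, maximum P = 1114/3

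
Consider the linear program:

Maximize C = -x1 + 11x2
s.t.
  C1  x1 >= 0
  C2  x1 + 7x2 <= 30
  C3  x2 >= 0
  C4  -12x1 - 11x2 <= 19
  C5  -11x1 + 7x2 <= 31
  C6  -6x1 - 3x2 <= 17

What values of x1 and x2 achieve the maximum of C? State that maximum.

x1 = 0, x2 = 30/7, maximum C = 330/7

Corner points and C = -x1 + 11x2:
  (0, 30/7) → C = 330/7
  (0, 0) → C = 0
  (30, 0) → C = -30

The binding constraints are x1 = 0 and x1 + 7x2 = 30.
Solving simultaneously gives x1 = 0, x2 = 30/7.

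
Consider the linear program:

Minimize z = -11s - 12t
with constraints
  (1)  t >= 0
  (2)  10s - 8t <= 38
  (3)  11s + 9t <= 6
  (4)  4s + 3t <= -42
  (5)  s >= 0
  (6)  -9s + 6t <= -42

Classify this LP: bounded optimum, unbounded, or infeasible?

infeasible

The boundaries s = 0 and -9s + 6t = -42 meet at (0, -7), but that point violates t ≥ 0. Every candidate vertex is excluded by some other constraint, so the feasible region is empty.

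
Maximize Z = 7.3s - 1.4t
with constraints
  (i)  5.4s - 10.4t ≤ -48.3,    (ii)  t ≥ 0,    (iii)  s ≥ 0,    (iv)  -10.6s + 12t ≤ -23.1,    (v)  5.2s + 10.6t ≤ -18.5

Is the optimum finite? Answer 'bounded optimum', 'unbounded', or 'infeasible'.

The boundaries 5.4s - 10.4t = -48.3 and -10.6s + 12t = -23.1 meet at (1281/71, 7959/568), but that point violates 5.2s + 10.6t ≤ -18.5. Every candidate vertex is excluded by some other constraint, so the feasible region is empty.

infeasible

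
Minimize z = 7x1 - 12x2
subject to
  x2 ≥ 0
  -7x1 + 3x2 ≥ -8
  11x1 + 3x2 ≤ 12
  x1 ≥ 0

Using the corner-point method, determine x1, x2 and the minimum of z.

Vertices and z = 7x1 - 12x2:
  (12/11, 0) → z = 84/11
  (0, 0) → z = 0
  (0, 4) → z = -48

The binding constraints are 11x1 + 3x2 = 12 and x1 = 0.
Solving simultaneously gives x1 = 0, x2 = 4.

x1 = 0, x2 = 4, minimum z = -48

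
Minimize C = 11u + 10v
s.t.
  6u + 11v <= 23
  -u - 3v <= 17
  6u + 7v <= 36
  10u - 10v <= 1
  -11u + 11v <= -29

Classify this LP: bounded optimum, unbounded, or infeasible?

Constraints 10u - 10v ≤ 1 and -11u + 11v ≤ -29 have parallel boundaries but demand opposite sides — no point can satisfy both, so the region is empty.

infeasible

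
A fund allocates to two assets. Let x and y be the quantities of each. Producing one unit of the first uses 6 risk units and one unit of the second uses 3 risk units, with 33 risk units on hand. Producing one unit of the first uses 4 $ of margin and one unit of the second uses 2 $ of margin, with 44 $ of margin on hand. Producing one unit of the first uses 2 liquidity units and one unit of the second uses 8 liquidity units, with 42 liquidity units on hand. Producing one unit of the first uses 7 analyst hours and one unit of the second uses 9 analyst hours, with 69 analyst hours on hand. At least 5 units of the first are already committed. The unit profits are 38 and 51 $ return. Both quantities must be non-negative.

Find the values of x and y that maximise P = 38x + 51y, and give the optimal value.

x = 5, y = 1, maximum P = 241

Vertices and P = 38x + 51y:
  (11/2, 0) → P = 209
  (5, 0) → P = 190
  (5, 1) → P = 241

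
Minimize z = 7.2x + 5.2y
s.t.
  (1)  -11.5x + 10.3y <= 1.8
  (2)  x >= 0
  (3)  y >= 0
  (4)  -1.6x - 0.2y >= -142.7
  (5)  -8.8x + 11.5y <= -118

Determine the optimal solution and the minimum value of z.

Vertices and z = 7.2x + 5.2y:
  (1427/16, 0) → z = 12843/20
  (295/22, 0) → z = 1062/11
  (166465/2016, 13337/252) → z = 2191709/2520

At the optimal vertex, y = 0 and -8.8x + 11.5y = -118.
Solving simultaneously gives x = 295/22, y = 0.

x = 295/22, y = 0, minimum z = 1062/11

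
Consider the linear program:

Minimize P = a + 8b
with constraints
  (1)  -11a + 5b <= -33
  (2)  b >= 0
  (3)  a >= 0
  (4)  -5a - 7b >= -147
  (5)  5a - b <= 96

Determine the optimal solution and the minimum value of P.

a = 3, b = 0, minimum P = 3

Corner points and P = a + 8b:
  (3, 0) → P = 3
  (161/17, 242/17) → P = 2097/17
  (96/5, 0) → P = 96/5
  (819/40, 51/8) → P = 2859/40

The optimum lies where -11a + 5b = -33 and b = 0.
Solving simultaneously gives a = 3, b = 0.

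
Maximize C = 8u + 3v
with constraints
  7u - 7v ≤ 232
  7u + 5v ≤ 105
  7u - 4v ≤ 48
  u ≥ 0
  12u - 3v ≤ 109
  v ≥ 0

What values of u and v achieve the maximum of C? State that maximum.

Feasible corners and C = 8u + 3v:
  (220/21, 19/3) → C = 2159/21
  (0, 21) → C = 63
  (48/7, 0) → C = 384/7
  (0, 0) → C = 0

The optimum lies where 7u + 5v = 105 and 7u - 4v = 48.
Solving simultaneously gives u = 220/21, v = 19/3.

u = 220/21, v = 19/3, maximum C = 2159/21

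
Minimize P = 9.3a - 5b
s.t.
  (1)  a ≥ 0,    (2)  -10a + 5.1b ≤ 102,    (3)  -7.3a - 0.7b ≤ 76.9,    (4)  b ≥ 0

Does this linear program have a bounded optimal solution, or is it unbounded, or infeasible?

From the feasible point (0, 20), moving in the direction (5.1, 10) keeps every constraint satisfied while P decreases without bound.

unbounded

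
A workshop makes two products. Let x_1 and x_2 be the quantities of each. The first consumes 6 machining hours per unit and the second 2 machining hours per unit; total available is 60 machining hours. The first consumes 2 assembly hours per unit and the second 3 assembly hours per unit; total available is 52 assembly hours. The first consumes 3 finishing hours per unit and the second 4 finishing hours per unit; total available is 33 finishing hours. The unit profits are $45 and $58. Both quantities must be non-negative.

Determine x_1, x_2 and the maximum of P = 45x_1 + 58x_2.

Corner points and P = 45x_1 + 58x_2:
  (0, 0) → P = 0
  (0, 33/4) → P = 957/2
  (10, 0) → P = 450
  (29/3, 1) → P = 493

x_1 = 29/3, x_2 = 1, maximum P = 493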